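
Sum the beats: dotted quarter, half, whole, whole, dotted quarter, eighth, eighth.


Reasoning:
Beat values:
  dotted quarter = 1.5 beats
  half = 2 beats
  whole = 4 beats
  whole = 4 beats
  dotted quarter = 1.5 beats
  eighth = 0.5 beats
  eighth = 0.5 beats
Sum = 1.5 + 2 + 4 + 4 + 1.5 + 0.5 + 0.5
= 14 beats


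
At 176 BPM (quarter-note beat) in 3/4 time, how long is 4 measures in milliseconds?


Solution.
Quarter-note beat duration = 60000 / 176 ms
Beats per measure (3/4) = 3
One measure = 3 × 60000 / 176 = 180000 / 176 ms
4 measures = 4 × 180000 / 176 = 720000 / 176
= 4090.9 ms


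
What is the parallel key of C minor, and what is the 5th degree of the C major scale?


Working:
Parallel keys share the same tonic but differ in mode
C minor → parallel is C major
C major scale: C D E F G A B
= C major; 5th degree = G


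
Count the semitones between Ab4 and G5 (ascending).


Absolute semitone position = octave×12 + chromatic position
Ab4: 4×12 + 8 = 56
G5: 5×12 + 7 = 67
Difference = 67 - 56 = 11
= 11 semitones


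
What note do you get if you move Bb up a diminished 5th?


Step by step:
diminished 5th: 5 letter names, 6 semitones
Letter: B + 4 → F
Pitch: Bb + 6 semitones, spelled as an F → Fb
= Fb


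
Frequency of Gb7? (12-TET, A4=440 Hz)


f = 440 × 2^(n/12) where n = semitones from A4
Gb7: 33 semitones from A4
f = 440 × 2^(33/12)
f = 2959.96 Hz


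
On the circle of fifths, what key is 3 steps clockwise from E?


Working:
Each clockwise step on the circle of fifths moves up a perfect 5th
From E: E → B → F#/Gb → Db
= Db


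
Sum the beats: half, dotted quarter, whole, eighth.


Beat values:
  half = 2 beats
  dotted quarter = 1.5 beats
  whole = 4 beats
  eighth = 0.5 beats
Sum = 2 + 1.5 + 4 + 0.5
= 8 beats


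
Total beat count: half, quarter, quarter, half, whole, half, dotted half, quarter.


Reasoning:
Beat values:
  half = 2 beats
  quarter = 1 beat
  quarter = 1 beat
  half = 2 beats
  whole = 4 beats
  half = 2 beats
  dotted half = 3 beats
  quarter = 1 beat
Sum = 2 + 1 + 1 + 2 + 4 + 2 + 3 + 1
= 16 beats


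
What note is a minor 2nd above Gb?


Step by step:
A 2nd spans 2 letter names, so from G we land on A
A minor 2nd = 1 semitone above Gb
Spell A at that pitch: Abb
= Abb


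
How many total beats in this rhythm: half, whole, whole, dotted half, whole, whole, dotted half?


Step by step:
Beat values:
  half = 2 beats
  whole = 4 beats
  whole = 4 beats
  dotted half = 3 beats
  whole = 4 beats
  whole = 4 beats
  dotted half = 3 beats
Sum = 2 + 4 + 4 + 3 + 4 + 4 + 3
= 24 beats


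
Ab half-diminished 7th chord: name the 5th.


Let's work it out.
Half-diminished 7th chord = root + minor 3rd + diminished 5th + minor 7th
Seventh chords stack in thirds, so the letter names are A-C-E-G
Root: Ab
Minor 3rd above Ab: Cb
Diminished 5th above Ab: Ebb
Minor 7th above Ab: Gb
The 5th = Ebb


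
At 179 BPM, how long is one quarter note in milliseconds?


Reasoning:
One quarter-note beat = 60000 / BPM = 60000 / 179 ms
Duration = 60000 / 179
= 335.2 ms


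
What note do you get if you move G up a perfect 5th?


Reasoning:
perfect 5th: 5 letter names, 7 semitones
Letter: G + 4 → D
Pitch: G + 7 semitones, spelled as a D → D
= D


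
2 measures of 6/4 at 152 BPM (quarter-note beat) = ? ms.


Step by step:
Quarter-note beat duration = 60000 / 152 ms
Beats per measure (6/4) = 6
One measure = 6 × 60000 / 152 = 360000 / 152 ms
2 measures = 2 × 360000 / 152 = 720000 / 152
= 4736.8 ms


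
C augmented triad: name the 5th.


Augmented triad = root + major 3rd (4 semitones) + augmented 5th (8 semitones)
A triad on C stacks thirds, so the chord tones use letter names C-E-G
Root: C
Major 3rd above C: E
Augmented 5th above C: G#
The 5th = G#


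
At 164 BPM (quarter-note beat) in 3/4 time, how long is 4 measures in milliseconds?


Solution.
Quarter-note beat duration = 60000 / 164 ms
Beats per measure (3/4) = 3
One measure = 3 × 60000 / 164 = 180000 / 164 ms
4 measures = 4 × 180000 / 164 = 720000 / 164
= 4390.2 ms


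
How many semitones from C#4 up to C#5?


Reasoning:
Absolute semitone position = octave×12 + chromatic position
C#4: 4×12 + 1 = 49
C#5: 5×12 + 1 = 61
Difference = 61 - 49 = 12
= 12 semitones


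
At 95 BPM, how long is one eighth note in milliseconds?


Step by step:
One quarter-note beat = 60000 / BPM = 60000 / 95 ms
Eighth note = 1/2 × quarter note
Duration = 1/2 × 60000 / 95 = 30000 / 95
= 315.8 ms


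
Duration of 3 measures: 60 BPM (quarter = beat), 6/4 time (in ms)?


Quarter-note beat duration = 60000 / 60 ms
Beats per measure (6/4) = 6
One measure = 6 × 60000 / 60 = 360000 / 60 ms
3 measures = 3 × 360000 / 60 = 1080000 / 60
= 18000.0 ms


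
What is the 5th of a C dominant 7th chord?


Let's work it out.
Dominant 7th chord = root + major 3rd + perfect 5th + minor 7th
Seventh chords stack in thirds, so the letter names are C-E-G-B
Root: C
Major 3rd above C: E
Perfect 5th above C: G
Minor 7th above C: Bb
The 5th = G


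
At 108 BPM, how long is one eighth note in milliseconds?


Solution.
One quarter-note beat = 60000 / BPM = 60000 / 108 ms
Eighth note = 1/2 × quarter note
Duration = 1/2 × 60000 / 108 = 30000 / 108
= 277.8 ms


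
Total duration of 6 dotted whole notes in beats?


Working:
Base whole note = 4 beats
Dot 1 adds half the previous value: +2
One dotted whole = 4 + 2 = 6
6 of them = 6 × 6 = 36
= 36 beats


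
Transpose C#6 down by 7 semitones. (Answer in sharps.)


Step by step:
C#6: chromatic position 1 in octave 6 → absolute = 6×12 + 1 = 73
Transpose down 7: 73 - 7 = 66
66 = 5×12 + 6 → F# in octave 5
Result = F#5


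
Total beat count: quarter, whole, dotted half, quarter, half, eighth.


Step by step:
Beat values:
  quarter = 1 beat
  whole = 4 beats
  dotted half = 3 beats
  quarter = 1 beat
  half = 2 beats
  eighth = 0.5 beats
Sum = 1 + 4 + 3 + 1 + 2 + 0.5
= 11.5 beats


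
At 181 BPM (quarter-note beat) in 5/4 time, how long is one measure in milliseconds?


Quarter-note beat duration = 60000 / 181 ms
Beats per measure (5/4) = 5
One measure = 5 × 60000 / 181 = 300000 / 181 ms
= 1657.5 ms


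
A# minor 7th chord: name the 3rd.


Working:
Minor 7th chord = root + minor 3rd + perfect 5th + minor 7th
Seventh chords stack in thirds, so the letter names are A-C-E-G
Root: A#
Minor 3rd above A#: C#
Perfect 5th above A#: E#
Minor 7th above A#: G#
The 3rd = C#


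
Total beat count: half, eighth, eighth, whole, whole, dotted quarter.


Reasoning:
Beat values:
  half = 2 beats
  eighth = 0.5 beats
  eighth = 0.5 beats
  whole = 4 beats
  whole = 4 beats
  dotted quarter = 1.5 beats
Sum = 2 + 0.5 + 0.5 + 4 + 4 + 1.5
= 12.5 beats


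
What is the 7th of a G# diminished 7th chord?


Diminished 7th chord = root + minor 3rd + diminished 5th + diminished 7th
Seventh chords stack in thirds, so the letter names are G-B-D-F
Root: G#
Minor 3rd above G#: B
Diminished 5th above G#: D
Diminished 7th above G#: F
The 7th = F


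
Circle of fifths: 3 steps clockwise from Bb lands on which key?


Each clockwise step on the circle of fifths moves up a perfect 5th
From Bb: Bb → F → C → G
= G


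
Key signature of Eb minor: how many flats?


Flat minor keys: A(0), D(1), G(2), C(3), F(4), Bb(5), Eb(6), Ab(7)
Eb minor has 6 flats
Order of flats: Bb Eb Ab Db Gb Cb Fb → first 6: Bb, Eb, Ab, Db, Gb, Cb
= 6 flats


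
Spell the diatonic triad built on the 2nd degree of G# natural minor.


Let's work it out.
G# natural minor scale: G# A# B C# D# E F#
Diatonic triad on degree 2 stacks scale notes 2, 4, 6: A# C# E
A#→C# = 3 semitones; A#→E = 6 semitones → diminished triad
= A# C# E (diminished)


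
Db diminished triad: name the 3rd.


Let's work it out.
Diminished triad = root + minor 3rd (3 semitones) + diminished 5th (6 semitones)
A triad on Db stacks thirds, so the chord tones use letter names D-F-A
Root: Db
Minor 3rd above Db: Fb
Diminished 5th above Db: Abb
The 3rd = Fb


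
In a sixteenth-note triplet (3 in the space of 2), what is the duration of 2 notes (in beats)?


Solution.
Triplet: 3 notes occupy the space of 2 sixteenth notes
Space = 2 × 1/4 = 1/2 beats
Each triplet note = 1/2 / 3 = 1/6 beats
2 notes = 2 × 1/6 = 1/3
= 1/3 beats


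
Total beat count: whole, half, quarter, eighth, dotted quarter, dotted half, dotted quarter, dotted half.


Beat values:
  whole = 4 beats
  half = 2 beats
  quarter = 1 beat
  eighth = 0.5 beats
  dotted quarter = 1.5 beats
  dotted half = 3 beats
  dotted quarter = 1.5 beats
  dotted half = 3 beats
Sum = 4 + 2 + 1 + 0.5 + 1.5 + 3 + 1.5 + 3
= 16.5 beats


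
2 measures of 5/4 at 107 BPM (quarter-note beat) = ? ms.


Quarter-note beat duration = 60000 / 107 ms
Beats per measure (5/4) = 5
One measure = 5 × 60000 / 107 = 300000 / 107 ms
2 measures = 2 × 300000 / 107 = 600000 / 107
= 5607.5 ms


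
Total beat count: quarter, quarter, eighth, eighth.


Working:
Beat values:
  quarter = 1 beat
  quarter = 1 beat
  eighth = 0.5 beats
  eighth = 0.5 beats
Sum = 1 + 1 + 0.5 + 0.5
= 3 beats


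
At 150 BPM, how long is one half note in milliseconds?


Let's work it out.
One quarter-note beat = 60000 / BPM = 60000 / 150 ms
Half note = 2 × quarter note
Duration = 2 × 60000 / 150 = 120000 / 150
= 800.0 ms


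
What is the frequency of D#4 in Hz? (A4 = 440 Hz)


Let's work it out.
f = 440 × 2^(n/12) where n = semitones from A4
D#4: -6 semitones from A4
f = 440 × 2^(-6/12)
f = 311.13 Hz


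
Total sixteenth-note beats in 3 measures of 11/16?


Reasoning:
Time signature 11/16: the bottom number 16 means the sixteenth note gets one count
The top number 11 means 11 sixteenth-note beats per measure
Total = 11 × 3 measures
= 33 sixteenth-note beats


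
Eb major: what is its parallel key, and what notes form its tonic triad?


Parallel keys share the same tonic but differ in mode
Eb major → parallel is Eb minor
Tonic triad of Eb minor = Eb Gb Bb
= Eb minor; triad = Eb Gb Bb


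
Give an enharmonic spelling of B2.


Enharmonic notes sound the same pitch but are spelled with different letter names
B and A## name the same pitch class
= A##2


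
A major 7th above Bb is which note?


A 7th spans 7 letter names, so from B we land on A
A major 7th = 11 semitones above Bb
Spell A at that pitch: A
= A


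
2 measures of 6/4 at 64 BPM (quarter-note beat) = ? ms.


Working:
Quarter-note beat duration = 60000 / 64 ms
Beats per measure (6/4) = 6
One measure = 6 × 60000 / 64 = 360000 / 64 ms
2 measures = 2 × 360000 / 64 = 720000 / 64
= 11250.0 ms


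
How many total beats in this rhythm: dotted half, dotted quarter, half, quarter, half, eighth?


Step by step:
Beat values:
  dotted half = 3 beats
  dotted quarter = 1.5 beats
  half = 2 beats
  quarter = 1 beat
  half = 2 beats
  eighth = 0.5 beats
Sum = 3 + 1.5 + 2 + 1 + 2 + 0.5
= 10 beats


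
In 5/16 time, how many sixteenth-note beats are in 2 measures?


Time signature 5/16: the bottom number 16 means the sixteenth note gets one count
The top number 5 means 5 sixteenth-note beats per measure
Total = 5 × 2 measures
= 10 sixteenth-note beats


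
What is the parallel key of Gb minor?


Working:
Parallel keys share the same tonic but differ in mode
Gb minor → parallel is Gb major
= Gb major


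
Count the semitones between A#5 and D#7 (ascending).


Reasoning:
Absolute semitone position = octave×12 + chromatic position
A#5: 5×12 + 10 = 70
D#7: 7×12 + 3 = 87
Difference = 87 - 70 = 17
= 17 semitones


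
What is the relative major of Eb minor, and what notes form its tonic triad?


Working:
The relative major shares the key signature and is a minor 3rd above the minor tonic
A minor 3rd above Eb is Gb
→ relative major of Eb minor is Gb major
Tonic triad of Gb major = root + major 3rd + perfect 5th = Gb Bb Db
= Gb major; triad = Gb Bb Db


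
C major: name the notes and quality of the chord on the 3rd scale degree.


Let's work it out.
C major scale: C D E F G A B
Diatonic triad on degree 3 stacks scale notes 3, 5, 7: E G B
E→G = 3 semitones; E→B = 7 semitones → minor triad
= E G B (minor)


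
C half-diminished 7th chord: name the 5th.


Working:
Half-diminished 7th chord = root + minor 3rd + diminished 5th + minor 7th
Seventh chords stack in thirds, so the letter names are C-E-G-B
Root: C
Minor 3rd above C: Eb
Diminished 5th above C: Gb
Minor 7th above C: Bb
The 5th = Gb


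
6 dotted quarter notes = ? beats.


Working:
Base quarter note = 1 beat
Dot 1 adds half the previous value: +1/2
One dotted quarter = 1 + 1/2 = 3/2
6 of them = 6 × 3/2 = 9
= 9 beats


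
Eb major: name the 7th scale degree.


Solution.
Major scale pattern: W-W-H-W-W-W-H (2-2-1-2-2-2-1 semitones)
Starting from Eb:
  Eb + 2 semitones → F
  F + 2 semitones → G
  G + 1 semitone → Ab
  Ab + 2 semitones → Bb
  Bb + 2 semitones → C
  C + 2 semitones → D
  D + 1 semitone → Eb
Scale: Eb F G Ab Bb C D
Degree 7 = D


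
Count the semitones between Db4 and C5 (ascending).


Working:
Absolute semitone position = octave×12 + chromatic position
Db4: 4×12 + 1 = 49
C5: 5×12 + 0 = 60
Difference = 60 - 49 = 11
= 11 semitones


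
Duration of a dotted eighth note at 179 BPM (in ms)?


Solution.
One quarter-note beat = 60000 / BPM = 60000 / 179 ms
Dotted eighth note = 3/4 × quarter note
Duration = 3/4 × 60000 / 179 = 45000 / 179
= 251.4 ms


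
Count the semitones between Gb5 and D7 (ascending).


Working:
Absolute semitone position = octave×12 + chromatic position
Gb5: 5×12 + 6 = 66
D7: 7×12 + 2 = 86
Difference = 86 - 66 = 20
= 20 semitones


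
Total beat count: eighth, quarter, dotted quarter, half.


Let's work it out.
Beat values:
  eighth = 0.5 beats
  quarter = 1 beat
  dotted quarter = 1.5 beats
  half = 2 beats
Sum = 0.5 + 1 + 1.5 + 2
= 5 beats


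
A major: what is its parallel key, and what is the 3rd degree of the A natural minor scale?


Working:
Parallel keys share the same tonic but differ in mode
A major → parallel is A minor
A natural minor scale: A B C D E F G
= A minor; 3rd degree = C


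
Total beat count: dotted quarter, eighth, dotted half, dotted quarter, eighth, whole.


Let's work it out.
Beat values:
  dotted quarter = 1.5 beats
  eighth = 0.5 beats
  dotted half = 3 beats
  dotted quarter = 1.5 beats
  eighth = 0.5 beats
  whole = 4 beats
Sum = 1.5 + 0.5 + 3 + 1.5 + 0.5 + 4
= 11 beats


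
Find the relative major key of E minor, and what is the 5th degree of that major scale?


Step by step:
The relative major shares the key signature and is a minor 3rd above the minor tonic
A minor 3rd above E is G
→ relative major of E minor is G major
G major scale: G A B C D E F#
= G major; 5th degree = D


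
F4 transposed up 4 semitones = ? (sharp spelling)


F4: chromatic position 5 in octave 4 → absolute = 4×12 + 5 = 53
Transpose up 4: 53 + 4 = 57
57 = 4×12 + 9 → A in octave 4
Result = A4


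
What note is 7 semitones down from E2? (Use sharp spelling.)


Reasoning:
E2: chromatic position 4 in octave 2 → absolute = 2×12 + 4 = 28
Transpose down 7: 28 - 7 = 21
21 = 1×12 + 9 → A in octave 1
Result = A1


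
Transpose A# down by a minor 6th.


Solution.
minor 6th: 6 letter names, 8 semitones
Letter: A - 5 → C
Pitch: A# - 8 semitones, spelled as a C → C##
= C##


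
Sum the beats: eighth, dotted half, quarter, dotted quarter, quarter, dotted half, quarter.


Working:
Beat values:
  eighth = 0.5 beats
  dotted half = 3 beats
  quarter = 1 beat
  dotted quarter = 1.5 beats
  quarter = 1 beat
  dotted half = 3 beats
  quarter = 1 beat
Sum = 0.5 + 3 + 1 + 1.5 + 1 + 3 + 1
= 11 beats


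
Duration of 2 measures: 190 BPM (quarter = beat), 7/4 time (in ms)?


Reasoning:
Quarter-note beat duration = 60000 / 190 ms
Beats per measure (7/4) = 7
One measure = 7 × 60000 / 190 = 420000 / 190 ms
2 measures = 2 × 420000 / 190 = 840000 / 190
= 4421.1 ms


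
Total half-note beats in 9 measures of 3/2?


Time signature 3/2: the bottom number 2 means the half note gets one count
The top number 3 means 3 half-note beats per measure
Total = 3 × 9 measures
= 27 half-note beats


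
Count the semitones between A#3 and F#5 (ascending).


Solution.
Absolute semitone position = octave×12 + chromatic position
A#3: 3×12 + 10 = 46
F#5: 5×12 + 6 = 66
Difference = 66 - 46 = 20
= 20 semitones


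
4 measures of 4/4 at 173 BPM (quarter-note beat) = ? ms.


Reasoning:
Quarter-note beat duration = 60000 / 173 ms
Beats per measure (4/4) = 4
One measure = 4 × 60000 / 173 = 240000 / 173 ms
4 measures = 4 × 240000 / 173 = 960000 / 173
= 5549.1 ms


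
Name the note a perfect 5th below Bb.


Reasoning:
A 5th spans 5 letter names, so from B we land on E
A perfect 5th = 7 semitones below Bb
Spell E at that pitch: Eb
= Eb


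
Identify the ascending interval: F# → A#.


Letter names: F → A spans 3 letter names → a 3rd
Semitones: F# → A# = 4 half-steps
A 3rd of 4 semitones is a major 3rd
= major 3rd


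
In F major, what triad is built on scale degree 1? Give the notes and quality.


Solution.
F major scale: F G A Bb C D E
Diatonic triad on degree 1 stacks scale notes 1, 3, 5: F A C
F→A = 4 semitones; F→C = 7 semitones → major triad
= F A C (major)


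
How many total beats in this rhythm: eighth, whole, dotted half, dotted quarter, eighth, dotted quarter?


Let's work it out.
Beat values:
  eighth = 0.5 beats
  whole = 4 beats
  dotted half = 3 beats
  dotted quarter = 1.5 beats
  eighth = 0.5 beats
  dotted quarter = 1.5 beats
Sum = 0.5 + 4 + 3 + 1.5 + 0.5 + 1.5
= 11 beats


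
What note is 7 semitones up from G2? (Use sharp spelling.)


G2: chromatic position 7 in octave 2 → absolute = 2×12 + 7 = 31
Transpose up 7: 31 + 7 = 38
38 = 3×12 + 2 → D in octave 3
Result = D3


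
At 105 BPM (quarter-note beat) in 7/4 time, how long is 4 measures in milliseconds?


Solution.
Quarter-note beat duration = 60000 / 105 ms
Beats per measure (7/4) = 7
One measure = 7 × 60000 / 105 = 420000 / 105 ms
4 measures = 4 × 420000 / 105 = 1680000 / 105
= 16000.0 ms


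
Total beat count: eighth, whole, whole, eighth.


Step by step:
Beat values:
  eighth = 0.5 beats
  whole = 4 beats
  whole = 4 beats
  eighth = 0.5 beats
Sum = 0.5 + 4 + 4 + 0.5
= 9 beats


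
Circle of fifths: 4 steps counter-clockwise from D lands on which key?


Reasoning:
Each counter-clockwise step moves down a perfect 5th (= up a perfect 4th)
From D: D → G → C → F → Bb
= Bb


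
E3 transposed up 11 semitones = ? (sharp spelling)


Working:
E3: chromatic position 4 in octave 3 → absolute = 3×12 + 4 = 40
Transpose up 11: 40 + 11 = 51
51 = 4×12 + 3 → D# in octave 4
Result = D#4


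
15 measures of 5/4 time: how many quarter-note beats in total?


Solution.
Time signature 5/4: the bottom number 4 means the quarter note gets one count
The top number 5 means 5 quarter-note beats per measure
Total = 5 × 15 measures
= 75 quarter-note beats


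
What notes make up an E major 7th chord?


Major 7th chord = root + major 3rd + perfect 5th + major 7th
Seventh chords stack in thirds, so the letter names are E-G-B-D
Root: E
Major 3rd above E: G#
Perfect 5th above E: B
Major 7th above E: D#
Chord = E G# B D#


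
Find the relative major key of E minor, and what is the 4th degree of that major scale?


Let's work it out.
The relative major shares the key signature and is a minor 3rd above the minor tonic
A minor 3rd above E is G
→ relative major of E minor is G major
G major scale: G A B C D E F#
= G major; 4th degree = C


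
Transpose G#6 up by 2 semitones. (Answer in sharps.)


G#6: chromatic position 8 in octave 6 → absolute = 6×12 + 8 = 80
Transpose up 2: 80 + 2 = 82
82 = 6×12 + 10 → A# in octave 6
Result = A#6


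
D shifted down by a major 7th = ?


Let's work it out.
major 7th: 7 letter names, 11 semitones
Letter: D - 6 → E
Pitch: D - 11 semitones, spelled as an E → Eb
= Eb


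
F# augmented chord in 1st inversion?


Solution.
Root position: F# A# C##
1st inversion: move root up an octave
Bass note: A#
Notes (bottom to top) = A# C## F#


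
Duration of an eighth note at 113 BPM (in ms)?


Step by step:
One quarter-note beat = 60000 / BPM = 60000 / 113 ms
Eighth note = 1/2 × quarter note
Duration = 1/2 × 60000 / 113 = 30000 / 113
= 265.5 ms


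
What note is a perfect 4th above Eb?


Step by step:
A 4th spans 4 letter names, so from E we land on A
A perfect 4th = 5 semitones above Eb
Spell A at that pitch: Ab
= Ab


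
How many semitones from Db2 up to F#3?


Absolute semitone position = octave×12 + chromatic position
Db2: 2×12 + 1 = 25
F#3: 3×12 + 6 = 42
Difference = 42 - 25 = 17
= 17 semitones


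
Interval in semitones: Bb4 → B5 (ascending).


Working:
Absolute semitone position = octave×12 + chromatic position
Bb4: 4×12 + 10 = 58
B5: 5×12 + 11 = 71
Difference = 71 - 58 = 13
= 13 semitones


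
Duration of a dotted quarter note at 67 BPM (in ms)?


Let's work it out.
One quarter-note beat = 60000 / BPM = 60000 / 67 ms
Dotted quarter note = 3/2 × quarter note
Duration = 3/2 × 60000 / 67 = 90000 / 67
= 1343.3 ms


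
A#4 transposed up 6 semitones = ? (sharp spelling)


Let's work it out.
A#4: chromatic position 10 in octave 4 → absolute = 4×12 + 10 = 58
Transpose up 6: 58 + 6 = 64
64 = 5×12 + 4 → E in octave 5
Result = E5


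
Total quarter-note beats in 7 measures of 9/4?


Time signature 9/4: the bottom number 4 means the quarter note gets one count
The top number 9 means 9 quarter-note beats per measure
Total = 9 × 7 measures
= 63 quarter-note beats


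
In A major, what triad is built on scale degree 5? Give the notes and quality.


A major scale: A B C# D E F# G#
Diatonic triad on degree 5 stacks scale notes 5, 7, 2: E G# B
E→G# = 4 semitones; E→B = 7 semitones → major triad
= E G# B (major)


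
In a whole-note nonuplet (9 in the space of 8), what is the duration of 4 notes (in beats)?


Step by step:
Nonuplet: 9 notes occupy the space of 8 whole notes
Space = 8 × 4 = 32 beats
Each nonuplet note = 32 / 9 = 32/9 beats
4 notes = 4 × 32/9 = 128/9
= 128/9 beats


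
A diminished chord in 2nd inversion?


Root position: A C Eb
2nd inversion: move root and 3rd up an octave
Bass note: Eb
Notes (bottom to top) = Eb A C


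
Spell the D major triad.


Working:
Major triad = root + major 3rd (4 semitones) + perfect 5th (7 semitones)
A triad on D stacks thirds, so the chord tones use letter names D-F-A
Root: D
Major 3rd above D: F#
Perfect 5th above D: A
Chord = D F# A


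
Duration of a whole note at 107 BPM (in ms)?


Let's work it out.
One quarter-note beat = 60000 / BPM = 60000 / 107 ms
Whole note = 4 × quarter note
Duration = 4 × 60000 / 107 = 240000 / 107
= 2243.0 ms


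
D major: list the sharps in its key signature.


Step by step:
Sharp major keys follow the circle of fifths: C(0), G(1), D(2), A(3), E(4), B(5), F#(6), C#(7)
D major has 2 sharps
Order of sharps: F# C# G# D# A# E# B# → first 2: F#, C#
= F#, C#


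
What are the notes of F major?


Step by step:
Major scale pattern: W-W-H-W-W-W-H (2-2-1-2-2-2-1 semitones)
Starting from F:
  F + 2 semitones → G
  G + 2 semitones → A
  A + 1 semitone → Bb
  Bb + 2 semitones → C
  C + 2 semitones → D
  D + 2 semitones → E
  E + 1 semitone → F
Scale = F G A Bb C D E


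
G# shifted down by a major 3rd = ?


Solution.
major 3rd: 3 letter names, 4 semitones
Letter: G - 2 → E
Pitch: G# - 4 semitones, spelled as an E → E
= E


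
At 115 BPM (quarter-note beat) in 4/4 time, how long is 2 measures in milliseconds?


Quarter-note beat duration = 60000 / 115 ms
Beats per measure (4/4) = 4
One measure = 4 × 60000 / 115 = 240000 / 115 ms
2 measures = 2 × 240000 / 115 = 480000 / 115
= 4173.9 ms


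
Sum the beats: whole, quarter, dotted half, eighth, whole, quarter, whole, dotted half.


Let's work it out.
Beat values:
  whole = 4 beats
  quarter = 1 beat
  dotted half = 3 beats
  eighth = 0.5 beats
  whole = 4 beats
  quarter = 1 beat
  whole = 4 beats
  dotted half = 3 beats
Sum = 4 + 1 + 3 + 0.5 + 4 + 1 + 4 + 3
= 20.5 beats


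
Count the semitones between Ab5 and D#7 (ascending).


Step by step:
Absolute semitone position = octave×12 + chromatic position
Ab5: 5×12 + 8 = 68
D#7: 7×12 + 3 = 87
Difference = 87 - 68 = 19
= 19 semitones


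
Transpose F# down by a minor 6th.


minor 6th: 6 letter names, 8 semitones
Letter: F - 5 → A
Pitch: F# - 8 semitones, spelled as an A → A#
= A#


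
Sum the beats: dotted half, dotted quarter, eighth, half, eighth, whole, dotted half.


Beat values:
  dotted half = 3 beats
  dotted quarter = 1.5 beats
  eighth = 0.5 beats
  half = 2 beats
  eighth = 0.5 beats
  whole = 4 beats
  dotted half = 3 beats
Sum = 3 + 1.5 + 0.5 + 2 + 0.5 + 4 + 3
= 14.5 beats


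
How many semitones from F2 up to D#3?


Reasoning:
Absolute semitone position = octave×12 + chromatic position
F2: 2×12 + 5 = 29
D#3: 3×12 + 3 = 39
Difference = 39 - 29 = 10
= 10 semitones


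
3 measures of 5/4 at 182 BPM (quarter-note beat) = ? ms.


Solution.
Quarter-note beat duration = 60000 / 182 ms
Beats per measure (5/4) = 5
One measure = 5 × 60000 / 182 = 300000 / 182 ms
3 measures = 3 × 300000 / 182 = 900000 / 182
= 4945.1 ms


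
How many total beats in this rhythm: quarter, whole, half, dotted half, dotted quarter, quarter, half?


Solution.
Beat values:
  quarter = 1 beat
  whole = 4 beats
  half = 2 beats
  dotted half = 3 beats
  dotted quarter = 1.5 beats
  quarter = 1 beat
  half = 2 beats
Sum = 1 + 4 + 2 + 3 + 1.5 + 1 + 2
= 14.5 beats


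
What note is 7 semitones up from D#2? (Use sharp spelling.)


Step by step:
D#2: chromatic position 3 in octave 2 → absolute = 2×12 + 3 = 27
Transpose up 7: 27 + 7 = 34
34 = 2×12 + 10 → A# in octave 2
Result = A#2


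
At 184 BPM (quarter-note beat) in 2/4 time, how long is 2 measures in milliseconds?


Step by step:
Quarter-note beat duration = 60000 / 184 ms
Beats per measure (2/4) = 2
One measure = 2 × 60000 / 184 = 120000 / 184 ms
2 measures = 2 × 120000 / 184 = 240000 / 184
= 1304.3 ms


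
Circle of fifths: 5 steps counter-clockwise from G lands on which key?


Each counter-clockwise step moves down a perfect 5th (= up a perfect 4th)
From G: G → C → F → Bb → Eb → Ab
= Ab


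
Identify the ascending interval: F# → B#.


Letter names: F → B spans 4 letter names → a 4th
Semitones: F# → B# = 6 half-steps
A 4th of 6 semitones is an augmented 4th
= augmented 4th


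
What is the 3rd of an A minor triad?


Let's work it out.
Minor triad = root + minor 3rd (3 semitones) + perfect 5th (7 semitones)
A triad on A stacks thirds, so the chord tones use letter names A-C-E
Root: A
Minor 3rd above A: C
Perfect 5th above A: E
The 3rd = C


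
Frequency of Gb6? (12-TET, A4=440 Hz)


Working:
f = 440 × 2^(n/12) where n = semitones from A4
Gb6: 21 semitones from A4
f = 440 × 2^(21/12)
f = 1479.98 Hz


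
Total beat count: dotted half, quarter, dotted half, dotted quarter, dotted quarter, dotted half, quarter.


Working:
Beat values:
  dotted half = 3 beats
  quarter = 1 beat
  dotted half = 3 beats
  dotted quarter = 1.5 beats
  dotted quarter = 1.5 beats
  dotted half = 3 beats
  quarter = 1 beat
Sum = 3 + 1 + 3 + 1.5 + 1.5 + 3 + 1
= 14 beats


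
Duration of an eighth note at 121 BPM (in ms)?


Let's work it out.
One quarter-note beat = 60000 / BPM = 60000 / 121 ms
Eighth note = 1/2 × quarter note
Duration = 1/2 × 60000 / 121 = 30000 / 121
= 247.9 ms


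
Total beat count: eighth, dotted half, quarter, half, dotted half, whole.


Beat values:
  eighth = 0.5 beats
  dotted half = 3 beats
  quarter = 1 beat
  half = 2 beats
  dotted half = 3 beats
  whole = 4 beats
Sum = 0.5 + 3 + 1 + 2 + 3 + 4
= 13.5 beats


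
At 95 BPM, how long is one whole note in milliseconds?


One quarter-note beat = 60000 / BPM = 60000 / 95 ms
Whole note = 4 × quarter note
Duration = 4 × 60000 / 95 = 240000 / 95
= 2526.3 ms


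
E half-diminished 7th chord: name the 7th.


Working:
Half-diminished 7th chord = root + minor 3rd + diminished 5th + minor 7th
Seventh chords stack in thirds, so the letter names are E-G-B-D
Root: E
Minor 3rd above E: G
Diminished 5th above E: Bb
Minor 7th above E: D
The 7th = D


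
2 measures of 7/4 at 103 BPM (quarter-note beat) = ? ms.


Working:
Quarter-note beat duration = 60000 / 103 ms
Beats per measure (7/4) = 7
One measure = 7 × 60000 / 103 = 420000 / 103 ms
2 measures = 2 × 420000 / 103 = 840000 / 103
= 8155.3 ms


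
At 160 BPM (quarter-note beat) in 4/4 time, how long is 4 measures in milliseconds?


Quarter-note beat duration = 60000 / 160 ms
Beats per measure (4/4) = 4
One measure = 4 × 60000 / 160 = 240000 / 160 ms
4 measures = 4 × 240000 / 160 = 960000 / 160
= 6000.0 ms


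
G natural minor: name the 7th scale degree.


Reasoning:
Natural minor scale pattern: W-H-W-W-H-W-W (2-1-2-2-1-2-2 semitones)
Starting from G:
  G + 2 semitones → A
  A + 1 semitone → Bb
  Bb + 2 semitones → C
  C + 2 semitones → D
  D + 1 semitone → Eb
  Eb + 2 semitones → F
  F + 2 semitones → G
Scale: G A Bb C D Eb F
Degree 7 = F


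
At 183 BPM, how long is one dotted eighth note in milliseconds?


One quarter-note beat = 60000 / BPM = 60000 / 183 ms
Dotted eighth note = 3/4 × quarter note
Duration = 3/4 × 60000 / 183 = 45000 / 183
= 245.9 ms


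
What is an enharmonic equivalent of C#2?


Working:
Enharmonic notes sound the same pitch but are spelled with different letter names
C# and Db name the same pitch class
= Db2


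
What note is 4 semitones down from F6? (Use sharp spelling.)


Solution.
F6: chromatic position 5 in octave 6 → absolute = 6×12 + 5 = 77
Transpose down 4: 77 - 4 = 73
73 = 6×12 + 1 → C# in octave 6
Result = C#6


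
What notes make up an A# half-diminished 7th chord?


Solution.
Half-diminished 7th chord = root + minor 3rd + diminished 5th + minor 7th
Seventh chords stack in thirds, so the letter names are A-C-E-G
Root: A#
Minor 3rd above A#: C#
Diminished 5th above A#: E
Minor 7th above A#: G#
Chord = A# C# E G#


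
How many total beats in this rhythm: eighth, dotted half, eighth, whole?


Beat values:
  eighth = 0.5 beats
  dotted half = 3 beats
  eighth = 0.5 beats
  whole = 4 beats
Sum = 0.5 + 3 + 0.5 + 4
= 8 beats


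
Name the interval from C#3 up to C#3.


Working:
Letter names: C → C spans 1 letter name → a unison
Semitones: C#3 → C#3 = 0 half-steps
A unison of 0 semitones is a perfect unison
= perfect unison


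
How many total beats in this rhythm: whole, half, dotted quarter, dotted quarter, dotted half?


Reasoning:
Beat values:
  whole = 4 beats
  half = 2 beats
  dotted quarter = 1.5 beats
  dotted quarter = 1.5 beats
  dotted half = 3 beats
Sum = 4 + 2 + 1.5 + 1.5 + 3
= 12 beats


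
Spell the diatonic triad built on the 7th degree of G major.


Step by step:
G major scale: G A B C D E F#
Diatonic triad on degree 7 stacks scale notes 7, 2, 4: F# A C
F#→A = 3 semitones; F#→C = 6 semitones → diminished triad
= F# A C (diminished)


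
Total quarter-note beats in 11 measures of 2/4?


Solution.
Time signature 2/4: the bottom number 4 means the quarter note gets one count
The top number 2 means 2 quarter-note beats per measure
Total = 2 × 11 measures
= 22 quarter-note beats


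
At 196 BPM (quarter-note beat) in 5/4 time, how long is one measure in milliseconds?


Reasoning:
Quarter-note beat duration = 60000 / 196 ms
Beats per measure (5/4) = 5
One measure = 5 × 60000 / 196 = 300000 / 196 ms
= 1530.6 ms


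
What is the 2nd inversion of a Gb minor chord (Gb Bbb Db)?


Root position: Gb Bbb Db
2nd inversion: move root and 3rd up an octave
Bass note: Db
Notes (bottom to top) = Db Gb Bbb


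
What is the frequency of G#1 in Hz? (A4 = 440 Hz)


f = 440 × 2^(n/12) where n = semitones from A4
G#1: -37 semitones from A4
f = 440 × 2^(-37/12)
f = 51.91 Hz


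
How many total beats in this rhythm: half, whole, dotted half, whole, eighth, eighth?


Step by step:
Beat values:
  half = 2 beats
  whole = 4 beats
  dotted half = 3 beats
  whole = 4 beats
  eighth = 0.5 beats
  eighth = 0.5 beats
Sum = 2 + 4 + 3 + 4 + 0.5 + 0.5
= 14 beats


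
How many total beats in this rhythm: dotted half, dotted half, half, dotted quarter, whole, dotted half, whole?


Step by step:
Beat values:
  dotted half = 3 beats
  dotted half = 3 beats
  half = 2 beats
  dotted quarter = 1.5 beats
  whole = 4 beats
  dotted half = 3 beats
  whole = 4 beats
Sum = 3 + 3 + 2 + 1.5 + 4 + 3 + 4
= 20.5 beats


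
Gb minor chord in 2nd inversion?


Working:
Root position: Gb Bbb Db
2nd inversion: move root and 3rd up an octave
Bass note: Db
Notes (bottom to top) = Db Gb Bbb


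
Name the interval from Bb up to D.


Working:
Letter names: B → D spans 3 letter names → a 3rd
Semitones: Bb → D = 4 half-steps
A 3rd of 4 semitones is a major 3rd
= major 3rd


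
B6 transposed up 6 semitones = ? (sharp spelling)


B6: chromatic position 11 in octave 6 → absolute = 6×12 + 11 = 83
Transpose up 6: 83 + 6 = 89
89 = 7×12 + 5 → F in octave 7
Result = F7


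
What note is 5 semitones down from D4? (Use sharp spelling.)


Let's work it out.
D4: chromatic position 2 in octave 4 → absolute = 4×12 + 2 = 50
Transpose down 5: 50 - 5 = 45
45 = 3×12 + 9 → A in octave 3
Result = A3


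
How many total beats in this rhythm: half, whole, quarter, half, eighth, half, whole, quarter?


Solution.
Beat values:
  half = 2 beats
  whole = 4 beats
  quarter = 1 beat
  half = 2 beats
  eighth = 0.5 beats
  half = 2 beats
  whole = 4 beats
  quarter = 1 beat
Sum = 2 + 4 + 1 + 2 + 0.5 + 2 + 4 + 1
= 16.5 beats


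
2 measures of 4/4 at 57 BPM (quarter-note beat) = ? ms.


Quarter-note beat duration = 60000 / 57 ms
Beats per measure (4/4) = 4
One measure = 4 × 60000 / 57 = 240000 / 57 ms
2 measures = 2 × 240000 / 57 = 480000 / 57
= 8421.1 ms


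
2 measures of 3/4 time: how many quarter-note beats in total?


Time signature 3/4: the bottom number 4 means the quarter note gets one count
The top number 3 means 3 quarter-note beats per measure
Total = 3 × 2 measures
= 6 quarter-note beats


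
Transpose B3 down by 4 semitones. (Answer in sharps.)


B3: chromatic position 11 in octave 3 → absolute = 3×12 + 11 = 47
Transpose down 4: 47 - 4 = 43
43 = 3×12 + 7 → G in octave 3
Result = G3


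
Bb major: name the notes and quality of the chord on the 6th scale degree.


Bb major scale: Bb C D Eb F G A
Diatonic triad on degree 6 stacks scale notes 6, 1, 3: G Bb D
G→Bb = 3 semitones; G→D = 7 semitones → minor triad
= G Bb D (minor)


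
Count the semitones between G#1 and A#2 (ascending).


Absolute semitone position = octave×12 + chromatic position
G#1: 1×12 + 8 = 20
A#2: 2×12 + 10 = 34
Difference = 34 - 20 = 14
= 14 semitones


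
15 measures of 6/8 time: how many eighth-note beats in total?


Reasoning:
Time signature 6/8: the bottom number 8 means the eighth note gets one count
The top number 6 means 6 eighth-note beats per measure
Total = 6 × 15 measures
= 90 eighth-note beats


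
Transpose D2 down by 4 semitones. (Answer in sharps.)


Let's work it out.
D2: chromatic position 2 in octave 2 → absolute = 2×12 + 2 = 26
Transpose down 4: 26 - 4 = 22
22 = 1×12 + 10 → A# in octave 1
Result = A#1


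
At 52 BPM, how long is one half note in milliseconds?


One quarter-note beat = 60000 / BPM = 60000 / 52 ms
Half note = 2 × quarter note
Duration = 2 × 60000 / 52 = 120000 / 52
= 2307.7 ms


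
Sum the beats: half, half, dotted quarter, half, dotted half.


Let's work it out.
Beat values:
  half = 2 beats
  half = 2 beats
  dotted quarter = 1.5 beats
  half = 2 beats
  dotted half = 3 beats
Sum = 2 + 2 + 1.5 + 2 + 3
= 10.5 beats


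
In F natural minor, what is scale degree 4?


Solution.
Natural minor scale pattern: W-H-W-W-H-W-W (2-1-2-2-1-2-2 semitones)
Starting from F:
  F + 2 semitones → G
  G + 1 semitone → Ab
  Ab + 2 semitones → Bb
  Bb + 2 semitones → C
  C + 1 semitone → Db
  Db + 2 semitones → Eb
  Eb + 2 semitones → F
Scale: F G Ab Bb C Db Eb
Degree 4 = Bb


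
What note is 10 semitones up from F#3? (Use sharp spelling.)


Reasoning:
F#3: chromatic position 6 in octave 3 → absolute = 3×12 + 6 = 42
Transpose up 10: 42 + 10 = 52
52 = 4×12 + 4 → E in octave 4
Result = E4


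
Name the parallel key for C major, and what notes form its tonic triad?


Solution.
Parallel keys share the same tonic but differ in mode
C major → parallel is C minor
Tonic triad of C minor = C Eb G
= C minor; triad = C Eb G


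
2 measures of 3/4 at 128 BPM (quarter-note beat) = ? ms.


Working:
Quarter-note beat duration = 60000 / 128 ms
Beats per measure (3/4) = 3
One measure = 3 × 60000 / 128 = 180000 / 128 ms
2 measures = 2 × 180000 / 128 = 360000 / 128
= 2812.5 ms


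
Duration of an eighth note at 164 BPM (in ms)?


Reasoning:
One quarter-note beat = 60000 / BPM = 60000 / 164 ms
Eighth note = 1/2 × quarter note
Duration = 1/2 × 60000 / 164 = 30000 / 164
= 182.9 ms


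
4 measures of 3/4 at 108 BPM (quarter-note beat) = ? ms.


Quarter-note beat duration = 60000 / 108 ms
Beats per measure (3/4) = 3
One measure = 3 × 60000 / 108 = 180000 / 108 ms
4 measures = 4 × 180000 / 108 = 720000 / 108
= 6666.7 ms


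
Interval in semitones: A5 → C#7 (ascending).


Step by step:
Absolute semitone position = octave×12 + chromatic position
A5: 5×12 + 9 = 69
C#7: 7×12 + 1 = 85
Difference = 85 - 69 = 16
= 16 semitones


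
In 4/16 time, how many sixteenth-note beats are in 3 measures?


Time signature 4/16: the bottom number 16 means the sixteenth note gets one count
The top number 4 means 4 sixteenth-note beats per measure
Total = 4 × 3 measures
= 12 sixteenth-note beats


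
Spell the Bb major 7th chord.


Reasoning:
Major 7th chord = root + major 3rd + perfect 5th + major 7th
Seventh chords stack in thirds, so the letter names are B-D-F-A
Root: Bb
Major 3rd above Bb: D
Perfect 5th above Bb: F
Major 7th above Bb: A
Chord = Bb D F A


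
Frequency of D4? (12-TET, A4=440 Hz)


Reasoning:
f = 440 × 2^(n/12) where n = semitones from A4
D4: -7 semitones from A4
f = 440 × 2^(-7/12)
f = 293.66 Hz


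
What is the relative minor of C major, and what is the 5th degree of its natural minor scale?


Step by step:
The relative minor shares the major's key signature and starts on its 6th degree
6th degree = a major 6th above the tonic; a major 6th above C is A
→ relative minor of C major is A minor
A natural minor scale: A B C D E F G
= A minor; 5th degree = E


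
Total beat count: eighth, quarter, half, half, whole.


Let's work it out.
Beat values:
  eighth = 0.5 beats
  quarter = 1 beat
  half = 2 beats
  half = 2 beats
  whole = 4 beats
Sum = 0.5 + 1 + 2 + 2 + 4
= 9.5 beats


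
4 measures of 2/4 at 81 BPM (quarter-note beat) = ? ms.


Solution.
Quarter-note beat duration = 60000 / 81 ms
Beats per measure (2/4) = 2
One measure = 2 × 60000 / 81 = 120000 / 81 ms
4 measures = 4 × 120000 / 81 = 480000 / 81
= 5925.9 ms


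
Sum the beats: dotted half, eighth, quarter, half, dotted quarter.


Let's work it out.
Beat values:
  dotted half = 3 beats
  eighth = 0.5 beats
  quarter = 1 beat
  half = 2 beats
  dotted quarter = 1.5 beats
Sum = 3 + 0.5 + 1 + 2 + 1.5
= 8 beats


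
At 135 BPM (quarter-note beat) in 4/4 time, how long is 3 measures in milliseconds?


Step by step:
Quarter-note beat duration = 60000 / 135 ms
Beats per measure (4/4) = 4
One measure = 4 × 60000 / 135 = 240000 / 135 ms
3 measures = 3 × 240000 / 135 = 720000 / 135
= 5333.3 ms
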